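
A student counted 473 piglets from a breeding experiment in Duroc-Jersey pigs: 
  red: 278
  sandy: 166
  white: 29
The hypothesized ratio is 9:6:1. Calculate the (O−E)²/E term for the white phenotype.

0.011

Under the 9:6:1 hypothesis (Σ ratio = 16, N = 473):
  red: 473 × 9/16 = 266.0625
  sandy: 473 × 6/16 = 177.375
  white: 473 × 1/16 = 29.5625
Contribution of white: (29 − 29.5625)² / 29.5625 = 0.0107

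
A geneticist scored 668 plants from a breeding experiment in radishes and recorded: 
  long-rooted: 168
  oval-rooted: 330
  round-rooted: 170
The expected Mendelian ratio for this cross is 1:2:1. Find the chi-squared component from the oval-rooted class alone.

0.048

The 1:2:1 ratio has 4 parts, so with N = 668 the expected counts are:
  long-rooted: 668 × 1/4 = 167
  oval-rooted: 668 × 2/4 = 334
  round-rooted: 668 × 1/4 = 167
Contribution of oval-rooted: (330 − 334)² / 334 = 0.0479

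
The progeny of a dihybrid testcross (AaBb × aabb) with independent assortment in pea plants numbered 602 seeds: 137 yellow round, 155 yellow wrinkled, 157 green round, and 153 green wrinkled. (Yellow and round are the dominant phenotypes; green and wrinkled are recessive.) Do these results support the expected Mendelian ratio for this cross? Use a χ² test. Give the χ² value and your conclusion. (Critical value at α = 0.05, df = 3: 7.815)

A dihybrid testcross with independent assortment gives a 1:1:1:1 ratio.
Expected counts for N = 602 under a 1:1:1:1 ratio (total parts = 4):
  yellow round: 602 × 1/4 = 150.5
  yellow wrinkled: 602 × 1/4 = 150.5
  green round: 602 × 1/4 = 150.5
  green wrinkled: 602 × 1/4 = 150.5
χ² = Σ (O − E)² / E
  yellow round: (137 − 150.5)² / 150.5 = 1.2110
  yellow wrinkled: (155 − 150.5)² / 150.5 = 0.1346
  green round: (157 − 150.5)² / 150.5 = 0.2807
  green wrinkled: (153 − 150.5)² / 150.5 = 0.0415
χ² = 1.2110 + 0.1346 + 0.2807 + 0.0415 = 1.6678 ≈ 1.668
Degrees of freedom = 4 − 1 = 3; critical value at α = 0.05 is 7.815.
Since 1.668 < 7.815, we fail to reject the null hypothesis — the data are consistent with the 1:1:1:1 ratio.

1.668; consistent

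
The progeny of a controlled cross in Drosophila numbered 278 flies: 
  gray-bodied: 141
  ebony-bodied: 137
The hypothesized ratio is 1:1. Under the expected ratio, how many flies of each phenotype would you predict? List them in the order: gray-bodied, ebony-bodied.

139, 139

Under the 1:1 hypothesis (Σ ratio = 2, N = 278):
  gray-bodied: 278 × 1/2 = 139
  ebony-bodied: 278 × 1/2 = 139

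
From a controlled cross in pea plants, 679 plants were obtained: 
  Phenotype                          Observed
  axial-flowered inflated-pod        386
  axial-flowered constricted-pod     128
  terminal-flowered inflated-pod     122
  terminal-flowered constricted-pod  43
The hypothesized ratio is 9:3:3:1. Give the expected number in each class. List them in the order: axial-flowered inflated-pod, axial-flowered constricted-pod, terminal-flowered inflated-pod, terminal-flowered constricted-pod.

Under the 9:3:3:1 hypothesis (Σ ratio = 16, N = 679):
  axial-flowered inflated-pod: 679 × 9/16 = 381.9375
  axial-flowered constricted-pod: 679 × 3/16 = 127.3125
  terminal-flowered inflated-pod: 679 × 3/16 = 127.3125
  terminal-flowered constricted-pod: 679 × 1/16 = 42.4375

381.9375, 127.3125, 127.3125, 42.4375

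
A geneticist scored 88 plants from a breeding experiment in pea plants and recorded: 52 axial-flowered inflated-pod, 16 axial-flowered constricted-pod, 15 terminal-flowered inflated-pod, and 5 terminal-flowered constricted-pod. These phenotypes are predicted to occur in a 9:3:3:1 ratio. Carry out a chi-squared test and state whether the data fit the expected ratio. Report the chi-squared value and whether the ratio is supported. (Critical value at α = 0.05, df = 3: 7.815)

Under the 9:3:3:1 hypothesis (Σ ratio = 16, N = 88):
  axial-flowered inflated-pod: 88 × 9/16 = 49.5
  axial-flowered constricted-pod: 88 × 3/16 = 16.5
  terminal-flowered inflated-pod: 88 × 3/16 = 16.5
  terminal-flowered constricted-pod: 88 × 1/16 = 5.5
χ² = Σ (O − E)² / E
  axial-flowered inflated-pod: (52 − 49.5)² / 49.5 = 0.1263
  axial-flowered constricted-pod: (16 − 16.5)² / 16.5 = 0.0152
  terminal-flowered inflated-pod: (15 − 16.5)² / 16.5 = 0.1364
  terminal-flowered constricted-pod: (5 − 5.5)² / 5.5 = 0.0455
χ² = 0.1263 + 0.0152 + 0.1364 + 0.0455 = 0.3234 ≈ 0.323
Degrees of freedom = 4 − 1 = 3; critical value at α = 0.05 is 7.815.
Since 0.323 < 7.815, we fail to reject the null hypothesis — the data are consistent with the 9:3:3:1 ratio.

0.323; consistent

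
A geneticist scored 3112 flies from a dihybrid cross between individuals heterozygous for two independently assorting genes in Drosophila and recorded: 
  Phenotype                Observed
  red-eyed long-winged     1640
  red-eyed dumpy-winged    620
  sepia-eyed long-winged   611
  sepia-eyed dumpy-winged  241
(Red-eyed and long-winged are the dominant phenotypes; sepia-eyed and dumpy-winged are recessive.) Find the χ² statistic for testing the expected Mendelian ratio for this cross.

A dihybrid F₂ with independent assortment and complete dominance at both loci gives a 9:3:3:1 phenotypic ratio.
Expected counts for N = 3112 under a 9:3:3:1 ratio (total parts = 16):
  red-eyed long-winged: 3112 × 9/16 = 1750.5
  red-eyed dumpy-winged: 3112 × 3/16 = 583.5
  sepia-eyed long-winged: 3112 × 3/16 = 583.5
  sepia-eyed dumpy-winged: 3112 × 1/16 = 194.5
χ² = Σ (O − E)² / E
  red-eyed long-winged: (1640 − 1750.5)² / 1750.5 = 6.9753
  red-eyed dumpy-winged: (620 − 583.5)² / 583.5 = 2.2832
  sepia-eyed long-winged: (611 − 583.5)² / 583.5 = 1.2961
  sepia-eyed dumpy-winged: (241 − 194.5)² / 194.5 = 11.1170
χ² = 6.9753 + 2.2832 + 1.2961 + 11.1170 = 21.6716 ≈ 21.672

21.672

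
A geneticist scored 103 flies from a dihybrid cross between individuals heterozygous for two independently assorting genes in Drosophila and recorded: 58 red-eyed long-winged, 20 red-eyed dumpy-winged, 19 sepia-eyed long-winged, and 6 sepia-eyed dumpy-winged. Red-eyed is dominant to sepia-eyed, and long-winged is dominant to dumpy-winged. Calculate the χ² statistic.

A dihybrid F₂ with independent assortment and complete dominance at both loci gives a 9:3:3:1 phenotypic ratio.
The 9:3:3:1 ratio has 16 parts, so with N = 103 the expected counts are:
  red-eyed long-winged: 103 × 9/16 = 57.9375
  red-eyed dumpy-winged: 103 × 3/16 = 19.3125
  sepia-eyed long-winged: 103 × 3/16 = 19.3125
  sepia-eyed dumpy-winged: 103 × 1/16 = 6.4375
χ² = Σ (O − E)² / E
  red-eyed long-winged: (58 − 57.9375)² / 57.9375 = 0.0001
  red-eyed dumpy-winged: (20 − 19.3125)² / 19.3125 = 0.0245
  sepia-eyed long-winged: (19 − 19.3125)² / 19.3125 = 0.0051
  sepia-eyed dumpy-winged: (6 − 6.4375)² / 6.4375 = 0.0297
χ² = 0.0001 + 0.0245 + 0.0051 + 0.0297 = 0.0594 ≈ 0.059

0.059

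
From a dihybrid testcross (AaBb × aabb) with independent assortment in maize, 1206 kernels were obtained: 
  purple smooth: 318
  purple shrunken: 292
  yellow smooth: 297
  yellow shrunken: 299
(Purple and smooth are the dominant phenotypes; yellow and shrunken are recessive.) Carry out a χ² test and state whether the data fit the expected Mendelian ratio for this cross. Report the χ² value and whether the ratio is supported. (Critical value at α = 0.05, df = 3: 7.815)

A dihybrid testcross with independent assortment gives a 1:1:1:1 ratio.
Expected counts for N = 1206 under a 1:1:1:1 ratio (total parts = 4):
  purple smooth: 1206 × 1/4 = 301.5
  purple shrunken: 1206 × 1/4 = 301.5
  yellow smooth: 1206 × 1/4 = 301.5
  yellow shrunken: 1206 × 1/4 = 301.5
χ² = Σ (O − E)² / E
  purple smooth: (318 − 301.5)² / 301.5 = 0.9030
  purple shrunken: (292 − 301.5)² / 301.5 = 0.2993
  yellow smooth: (297 − 301.5)² / 301.5 = 0.0672
  yellow shrunken: (299 − 301.5)² / 301.5 = 0.0207
χ² = 0.9030 + 0.2993 + 0.0672 + 0.0207 = 1.2902 ≈ 1.290
Degrees of freedom = 4 − 1 = 3; critical value at α = 0.05 is 7.815.
Since 1.290 < 7.815, we fail to reject the null hypothesis — the data are consistent with the 1:1:1:1 ratio.

1.290; consistent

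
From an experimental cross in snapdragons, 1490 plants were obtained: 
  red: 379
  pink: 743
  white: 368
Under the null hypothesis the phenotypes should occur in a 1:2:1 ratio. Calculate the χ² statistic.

Total ratio parts = 4. Expected numbers out of 1490:
  red: 1490 × 1/4 = 372.5
  pink: 1490 × 2/4 = 745
  white: 1490 × 1/4 = 372.5
χ² = Σ (O − E)² / E
  red: (379 − 372.5)² / 372.5 = 0.1134
  pink: (743 − 745)² / 745 = 0.0054
  white: (368 − 372.5)² / 372.5 = 0.0544
χ² = 0.1134 + 0.0054 + 0.0544 = 0.1732 ≈ 0.173

0.173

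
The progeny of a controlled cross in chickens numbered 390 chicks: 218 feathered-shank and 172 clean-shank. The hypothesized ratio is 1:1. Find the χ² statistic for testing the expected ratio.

The 1:1 ratio has 2 parts, so with N = 390 the expected counts are:
  feathered-shank: 390 × 1/2 = 195
  clean-shank: 390 × 1/2 = 195
χ² = Σ (O − E)² / E
  feathered-shank: (218 − 195)² / 195 = 2.7128
  clean-shank: (172 − 195)² / 195 = 2.7128
χ² = 2.7128 + 2.7128 = 5.4256 ≈ 5.426

5.426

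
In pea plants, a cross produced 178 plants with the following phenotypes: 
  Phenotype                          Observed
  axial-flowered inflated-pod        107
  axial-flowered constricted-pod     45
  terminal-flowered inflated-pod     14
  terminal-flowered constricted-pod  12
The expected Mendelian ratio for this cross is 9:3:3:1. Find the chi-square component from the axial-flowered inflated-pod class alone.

0.472

Under the 9:3:3:1 hypothesis (Σ ratio = 16, N = 178):
  axial-flowered inflated-pod: 178 × 9/16 = 100.125
  axial-flowered constricted-pod: 178 × 3/16 = 33.375
  terminal-flowered inflated-pod: 178 × 3/16 = 33.375
  terminal-flowered constricted-pod: 178 × 1/16 = 11.125
Contribution of axial-flowered inflated-pod: (107 − 100.125)² / 100.125 = 0.4721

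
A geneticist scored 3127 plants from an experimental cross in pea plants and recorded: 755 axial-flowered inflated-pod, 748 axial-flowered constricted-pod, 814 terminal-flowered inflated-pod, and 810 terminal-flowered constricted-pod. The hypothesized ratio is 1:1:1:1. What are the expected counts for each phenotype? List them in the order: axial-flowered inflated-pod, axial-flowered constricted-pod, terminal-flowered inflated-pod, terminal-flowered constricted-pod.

Total ratio parts = 4. Expected numbers out of 3127:
  axial-flowered inflated-pod: 3127 × 1/4 = 781.75
  axial-flowered constricted-pod: 3127 × 1/4 = 781.75
  terminal-flowered inflated-pod: 3127 × 1/4 = 781.75
  terminal-flowered constricted-pod: 3127 × 1/4 = 781.75

781.75, 781.75, 781.75, 781.75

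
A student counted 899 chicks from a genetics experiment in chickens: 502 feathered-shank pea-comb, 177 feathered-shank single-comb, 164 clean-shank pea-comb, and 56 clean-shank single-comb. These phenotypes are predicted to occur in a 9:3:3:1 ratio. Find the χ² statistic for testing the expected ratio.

0.573

Expected counts for N = 899 under a 9:3:3:1 ratio (total parts = 16):
  feathered-shank pea-comb: 899 × 9/16 = 505.6875
  feathered-shank single-comb: 899 × 3/16 = 168.5625
  clean-shank pea-comb: 899 × 3/16 = 168.5625
  clean-shank single-comb: 899 × 1/16 = 56.1875
χ² = Σ (O − E)² / E
  feathered-shank pea-comb: (502 − 505.6875)² / 505.6875 = 0.0269
  feathered-shank single-comb: (177 − 168.5625)² / 168.5625 = 0.4223
  clean-shank pea-comb: (164 − 168.5625)² / 168.5625 = 0.1235
  clean-shank single-comb: (56 − 56.1875)² / 56.1875 = 0.0006
χ² = 0.0269 + 0.4223 + 0.1235 + 0.0006 = 0.5733 ≈ 0.573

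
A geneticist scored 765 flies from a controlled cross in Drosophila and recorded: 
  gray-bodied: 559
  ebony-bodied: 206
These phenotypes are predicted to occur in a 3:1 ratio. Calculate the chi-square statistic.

The 3:1 ratio has 4 parts, so with N = 765 the expected counts are:
  gray-bodied: 765 × 3/4 = 573.75
  ebony-bodied: 765 × 1/4 = 191.25
χ² = Σ (O − E)² / E
  gray-bodied: (559 − 573.75)² / 573.75 = 0.3792
  ebony-bodied: (206 − 191.25)² / 191.25 = 1.1376
χ² = 0.3792 + 1.1376 = 1.5168 ≈ 1.517

1.517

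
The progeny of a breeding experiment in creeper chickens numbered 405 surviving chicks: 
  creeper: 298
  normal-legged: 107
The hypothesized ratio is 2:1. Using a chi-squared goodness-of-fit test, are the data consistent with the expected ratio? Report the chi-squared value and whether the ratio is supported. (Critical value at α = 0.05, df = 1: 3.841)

Expected counts for N = 405 under a 2:1 ratio (total parts = 3):
  creeper: 405 × 2/3 = 270
  normal-legged: 405 × 1/3 = 135
χ² = Σ (O − E)² / E
  creeper: (298 − 270)² / 270 = 2.9037
  normal-legged: (107 − 135)² / 135 = 5.8074
χ² = 2.9037 + 5.8074 = 8.7111 ≈ 8.711
Degrees of freedom = 2 − 1 = 1; critical value at α = 0.05 is 3.841.
Since 8.711 > 3.841, we reject the null hypothesis — the data do not fit the 2:1 ratio.

8.711; not consistent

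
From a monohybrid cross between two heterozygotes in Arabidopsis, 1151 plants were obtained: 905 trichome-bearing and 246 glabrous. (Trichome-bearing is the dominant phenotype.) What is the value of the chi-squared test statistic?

For a monohybrid cross between heterozygotes with complete dominance, the expected phenotypic ratio is 3:1.
Under the 3:1 hypothesis (Σ ratio = 4, N = 1151):
  trichome-bearing: 1151 × 3/4 = 863.25
  glabrous: 1151 × 1/4 = 287.75
χ² = Σ (O − E)² / E
  trichome-bearing: (905 − 863.25)² / 863.25 = 2.0192
  glabrous: (246 − 287.75)² / 287.75 = 6.0576
χ² = 2.0192 + 6.0576 = 8.0768 ≈ 8.077

8.077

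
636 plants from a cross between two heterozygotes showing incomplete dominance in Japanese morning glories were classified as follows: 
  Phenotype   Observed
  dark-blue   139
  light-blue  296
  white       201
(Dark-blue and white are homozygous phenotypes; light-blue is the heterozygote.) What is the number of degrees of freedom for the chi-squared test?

With incomplete dominance, a heterozygote × heterozygote cross gives a 1:2:1 phenotypic ratio.
A goodness-of-fit test with 3 phenotype classes has df = 3 − 1 = 2.

2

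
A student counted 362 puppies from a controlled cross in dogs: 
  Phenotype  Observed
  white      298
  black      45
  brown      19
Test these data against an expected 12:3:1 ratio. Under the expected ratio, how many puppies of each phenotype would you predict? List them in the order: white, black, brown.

Total ratio parts = 16. Expected numbers out of 362:
  white: 362 × 12/16 = 271.5
  black: 362 × 3/16 = 67.875
  brown: 362 × 1/16 = 22.625

271.5, 67.875, 22.625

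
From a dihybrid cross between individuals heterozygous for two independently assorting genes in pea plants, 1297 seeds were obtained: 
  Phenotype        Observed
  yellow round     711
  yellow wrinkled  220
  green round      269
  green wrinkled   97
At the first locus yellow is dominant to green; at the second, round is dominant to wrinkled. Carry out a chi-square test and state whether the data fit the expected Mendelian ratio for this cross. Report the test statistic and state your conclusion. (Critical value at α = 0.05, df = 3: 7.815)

A dihybrid F₂ with independent assortment and complete dominance at both loci gives a 9:3:3:1 phenotypic ratio.
Total ratio parts = 16. Expected numbers out of 1297:
  yellow round: 1297 × 9/16 = 729.5625
  yellow wrinkled: 1297 × 3/16 = 243.1875
  green round: 1297 × 3/16 = 243.1875
  green wrinkled: 1297 × 1/16 = 81.0625
χ² = Σ (O − E)² / E
  yellow round: (711 − 729.5625)² / 729.5625 = 0.4723
  yellow wrinkled: (220 − 243.1875)² / 243.1875 = 2.2109
  green round: (269 − 243.1875)² / 243.1875 = 2.7398
  green wrinkled: (97 − 81.0625)² / 81.0625 = 3.1334
χ² = 0.4723 + 2.2109 + 2.7398 + 3.1334 = 8.5564 ≈ 8.556
Degrees of freedom = 4 − 1 = 3; critical value at α = 0.05 is 7.815.
Since 8.556 > 7.815, we reject the null hypothesis — the data do not fit the 9:3:3:1 ratio.

8.556; not consistent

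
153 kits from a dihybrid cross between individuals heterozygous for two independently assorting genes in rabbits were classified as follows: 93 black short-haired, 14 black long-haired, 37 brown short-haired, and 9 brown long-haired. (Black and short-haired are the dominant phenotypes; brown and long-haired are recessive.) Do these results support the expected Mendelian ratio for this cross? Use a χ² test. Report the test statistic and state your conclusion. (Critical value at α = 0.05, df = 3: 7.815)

10.521; not consistent

A dihybrid F₂ with independent assortment and complete dominance at both loci gives a 9:3:3:1 phenotypic ratio.
Under the 9:3:3:1 hypothesis (Σ ratio = 16, N = 153):
  black short-haired: 153 × 9/16 = 86.0625
  black long-haired: 153 × 3/16 = 28.6875
  brown short-haired: 153 × 3/16 = 28.6875
  brown long-haired: 153 × 1/16 = 9.5625
χ² = Σ (O − E)² / E
  black short-haired: (93 − 86.0625)² / 86.0625 = 0.5592
  black long-haired: (14 − 28.6875)² / 28.6875 = 7.5197
  brown short-haired: (37 − 28.6875)² / 28.6875 = 2.4086
  brown long-haired: (9 − 9.5625)² / 9.5625 = 0.0331
χ² = 0.5592 + 7.5197 + 2.4086 + 0.0331 = 10.5206 ≈ 10.521
Degrees of freedom = 4 − 1 = 3; critical value at α = 0.05 is 7.815.
Since 10.521 > 7.815, we reject the null hypothesis — the data do not fit the 9:3:3:1 ratio.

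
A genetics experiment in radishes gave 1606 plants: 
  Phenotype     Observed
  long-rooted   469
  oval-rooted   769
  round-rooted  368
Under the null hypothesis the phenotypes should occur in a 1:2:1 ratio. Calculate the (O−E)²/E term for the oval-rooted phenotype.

The 1:2:1 ratio has 4 parts, so with N = 1606 the expected counts are:
  long-rooted: 1606 × 1/4 = 401.5
  oval-rooted: 1606 × 2/4 = 803
  round-rooted: 1606 × 1/4 = 401.5
Contribution of oval-rooted: (769 − 803)² / 803 = 1.4396

1.440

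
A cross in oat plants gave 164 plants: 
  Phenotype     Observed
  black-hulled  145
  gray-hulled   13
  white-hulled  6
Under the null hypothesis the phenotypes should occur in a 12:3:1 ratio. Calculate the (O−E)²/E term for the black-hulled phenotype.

Total ratio parts = 16. Expected numbers out of 164:
  black-hulled: 164 × 12/16 = 123
  gray-hulled: 164 × 3/16 = 30.75
  white-hulled: 164 × 1/16 = 10.25
Contribution of black-hulled: (145 − 123)² / 123 = 3.9350

3.935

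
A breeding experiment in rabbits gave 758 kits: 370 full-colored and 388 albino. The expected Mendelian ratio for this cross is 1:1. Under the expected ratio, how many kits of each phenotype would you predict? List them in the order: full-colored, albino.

379, 379

Expected counts for N = 758 under a 1:1 ratio (total parts = 2):
  full-colored: 758 × 1/2 = 379
  albino: 758 × 1/2 = 379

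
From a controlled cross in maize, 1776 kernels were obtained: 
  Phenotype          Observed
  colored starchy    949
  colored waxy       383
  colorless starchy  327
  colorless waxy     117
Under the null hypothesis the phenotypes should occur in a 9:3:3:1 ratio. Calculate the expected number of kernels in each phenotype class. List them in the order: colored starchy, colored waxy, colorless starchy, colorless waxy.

999, 333, 333, 111

Total ratio parts = 16. Expected numbers out of 1776:
  colored starchy: 1776 × 9/16 = 999
  colored waxy: 1776 × 3/16 = 333
  colorless starchy: 1776 × 3/16 = 333
  colorless waxy: 1776 × 1/16 = 111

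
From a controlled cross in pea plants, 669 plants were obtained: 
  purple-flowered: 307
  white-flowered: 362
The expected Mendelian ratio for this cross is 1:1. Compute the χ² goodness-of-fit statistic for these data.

The 1:1 ratio has 2 parts, so with N = 669 the expected counts are:
  purple-flowered: 669 × 1/2 = 334.5
  white-flowered: 669 × 1/2 = 334.5
χ² = Σ (O − E)² / E
  purple-flowered: (307 − 334.5)² / 334.5 = 2.2608
  white-flowered: (362 − 334.5)² / 334.5 = 2.2608
χ² = 2.2608 + 2.2608 = 4.5216 ≈ 4.522

4.522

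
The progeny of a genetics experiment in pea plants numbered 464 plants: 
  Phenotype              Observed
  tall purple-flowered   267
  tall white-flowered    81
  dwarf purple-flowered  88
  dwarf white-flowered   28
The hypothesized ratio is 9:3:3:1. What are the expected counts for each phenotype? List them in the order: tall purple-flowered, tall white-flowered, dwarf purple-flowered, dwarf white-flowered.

261, 87, 87, 29

Total ratio parts = 16. Expected numbers out of 464:
  tall purple-flowered: 464 × 9/16 = 261
  tall white-flowered: 464 × 3/16 = 87
  dwarf purple-flowered: 464 × 3/16 = 87
  dwarf white-flowered: 464 × 1/16 = 29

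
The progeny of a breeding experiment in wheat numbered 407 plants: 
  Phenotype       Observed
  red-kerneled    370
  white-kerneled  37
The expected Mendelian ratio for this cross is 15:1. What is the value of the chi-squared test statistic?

5.606

Under the 15:1 hypothesis (Σ ratio = 16, N = 407):
  red-kerneled: 407 × 15/16 = 381.5625
  white-kerneled: 407 × 1/16 = 25.4375
χ² = Σ (O − E)² / E
  red-kerneled: (370 − 381.5625)² / 381.5625 = 0.3504
  white-kerneled: (37 − 25.4375)² / 25.4375 = 5.2557
χ² = 0.3504 + 5.2557 = 5.6061 ≈ 5.606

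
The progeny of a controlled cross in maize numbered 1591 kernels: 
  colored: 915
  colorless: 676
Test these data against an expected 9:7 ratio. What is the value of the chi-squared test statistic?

Under the 9:7 hypothesis (Σ ratio = 16, N = 1591):
  colored: 1591 × 9/16 = 894.9375
  colorless: 1591 × 7/16 = 696.0625
χ² = Σ (O − E)² / E
  colored: (915 − 894.9375)² / 894.9375 = 0.4498
  colorless: (676 − 696.0625)² / 696.0625 = 0.5783
χ² = 0.4498 + 0.5783 = 1.0281 ≈ 1.028

1.028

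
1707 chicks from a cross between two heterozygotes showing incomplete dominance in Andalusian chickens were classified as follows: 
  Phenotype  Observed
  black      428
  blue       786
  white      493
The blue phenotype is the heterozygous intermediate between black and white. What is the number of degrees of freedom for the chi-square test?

2

With incomplete dominance, a heterozygote × heterozygote cross gives a 1:2:1 phenotypic ratio.
A goodness-of-fit test with 3 phenotype classes has df = 3 − 1 = 2.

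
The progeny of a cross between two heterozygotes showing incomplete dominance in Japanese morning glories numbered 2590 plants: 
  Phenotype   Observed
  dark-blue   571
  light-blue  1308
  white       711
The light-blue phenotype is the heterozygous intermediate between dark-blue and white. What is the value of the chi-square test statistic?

With incomplete dominance, a heterozygote × heterozygote cross gives a 1:2:1 phenotypic ratio.
The 1:2:1 ratio has 4 parts, so with N = 2590 the expected counts are:
  dark-blue: 2590 × 1/4 = 647.5
  light-blue: 2590 × 2/4 = 1295
  white: 2590 × 1/4 = 647.5
χ² = Σ (O − E)² / E
  dark-blue: (571 − 647.5)² / 647.5 = 9.0382
  light-blue: (1308 − 1295)² / 1295 = 0.1305
  white: (711 − 647.5)² / 647.5 = 6.2274
χ² = 9.0382 + 0.1305 + 6.2274 = 15.3961 ≈ 15.396

15.396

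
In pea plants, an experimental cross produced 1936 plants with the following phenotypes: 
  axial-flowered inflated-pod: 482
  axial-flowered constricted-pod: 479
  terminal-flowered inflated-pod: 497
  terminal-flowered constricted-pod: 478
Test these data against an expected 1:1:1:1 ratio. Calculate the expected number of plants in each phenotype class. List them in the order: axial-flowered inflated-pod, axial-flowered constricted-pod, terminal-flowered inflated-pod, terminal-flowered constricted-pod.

The 1:1:1:1 ratio has 4 parts, so with N = 1936 the expected counts are:
  axial-flowered inflated-pod: 1936 × 1/4 = 484
  axial-flowered constricted-pod: 1936 × 1/4 = 484
  terminal-flowered inflated-pod: 1936 × 1/4 = 484
  terminal-flowered constricted-pod: 1936 × 1/4 = 484

484, 484, 484, 484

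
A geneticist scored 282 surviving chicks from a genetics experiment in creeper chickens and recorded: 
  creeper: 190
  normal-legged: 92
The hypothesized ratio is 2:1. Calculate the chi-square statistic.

0.064

Total ratio parts = 3. Expected numbers out of 282:
  creeper: 282 × 2/3 = 188
  normal-legged: 282 × 1/3 = 94
χ² = Σ (O − E)² / E
  creeper: (190 − 188)² / 188 = 0.0213
  normal-legged: (92 − 94)² / 94 = 0.0426
χ² = 0.0213 + 0.0426 = 0.0639 ≈ 0.064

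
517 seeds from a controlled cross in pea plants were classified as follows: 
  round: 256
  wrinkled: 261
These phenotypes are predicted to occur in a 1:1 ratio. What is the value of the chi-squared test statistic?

0.048

Expected counts for N = 517 under a 1:1 ratio (total parts = 2):
  round: 517 × 1/2 = 258.5
  wrinkled: 517 × 1/2 = 258.5
χ² = Σ (O − E)² / E
  round: (256 − 258.5)² / 258.5 = 0.0242
  wrinkled: (261 − 258.5)² / 258.5 = 0.0242
χ² = 0.0242 + 0.0242 = 0.0484 ≈ 0.048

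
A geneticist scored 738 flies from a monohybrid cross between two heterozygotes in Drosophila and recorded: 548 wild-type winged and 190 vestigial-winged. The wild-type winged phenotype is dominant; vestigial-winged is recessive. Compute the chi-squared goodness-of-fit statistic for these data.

0.219

For a monohybrid cross between heterozygotes with complete dominance, the expected phenotypic ratio is 3:1.
The 3:1 ratio has 4 parts, so with N = 738 the expected counts are:
  wild-type winged: 738 × 3/4 = 553.5
  vestigial-winged: 738 × 1/4 = 184.5
χ² = Σ (O − E)² / E
  wild-type winged: (548 − 553.5)² / 553.5 = 0.0547
  vestigial-winged: (190 − 184.5)² / 184.5 = 0.1640
χ² = 0.0547 + 0.1640 = 0.2187 ≈ 0.219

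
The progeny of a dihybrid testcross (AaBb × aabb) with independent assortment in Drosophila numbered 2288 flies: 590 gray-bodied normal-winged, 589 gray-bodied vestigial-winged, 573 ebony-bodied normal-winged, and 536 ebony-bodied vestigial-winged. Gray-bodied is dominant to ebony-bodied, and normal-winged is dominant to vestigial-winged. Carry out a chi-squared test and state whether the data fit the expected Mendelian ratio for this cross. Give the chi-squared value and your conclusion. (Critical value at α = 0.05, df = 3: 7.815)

A dihybrid testcross with independent assortment gives a 1:1:1:1 ratio.
Expected counts for N = 2288 under a 1:1:1:1 ratio (total parts = 4):
  gray-bodied normal-winged: 2288 × 1/4 = 572
  gray-bodied vestigial-winged: 2288 × 1/4 = 572
  ebony-bodied normal-winged: 2288 × 1/4 = 572
  ebony-bodied vestigial-winged: 2288 × 1/4 = 572
χ² = Σ (O − E)² / E
  gray-bodied normal-winged: (590 − 572)² / 572 = 0.5664
  gray-bodied vestigial-winged: (589 − 572)² / 572 = 0.5052
  ebony-bodied normal-winged: (573 − 572)² / 572 = 0.0017
  ebony-bodied vestigial-winged: (536 − 572)² / 572 = 2.2657
χ² = 0.5664 + 0.5052 + 0.0017 + 2.2657 = 3.339
Degrees of freedom = 4 − 1 = 3; critical value at α = 0.05 is 7.815.
Since 3.339 < 7.815, we fail to reject the null hypothesis — the data are consistent with the 1:1:1:1 ratio.

3.339; consistent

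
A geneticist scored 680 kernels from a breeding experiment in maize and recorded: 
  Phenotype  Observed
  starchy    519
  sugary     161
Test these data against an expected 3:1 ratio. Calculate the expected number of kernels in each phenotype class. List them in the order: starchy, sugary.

The 3:1 ratio has 4 parts, so with N = 680 the expected counts are:
  starchy: 680 × 3/4 = 510
  sugary: 680 × 1/4 = 170

510, 170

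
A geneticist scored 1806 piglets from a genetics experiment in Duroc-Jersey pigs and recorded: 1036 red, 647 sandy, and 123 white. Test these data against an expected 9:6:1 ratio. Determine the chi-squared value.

2.658

Total ratio parts = 16. Expected numbers out of 1806:
  red: 1806 × 9/16 = 1015.875
  sandy: 1806 × 6/16 = 677.25
  white: 1806 × 1/16 = 112.875
χ² = Σ (O − E)² / E
  red: (1036 − 1015.875)² / 1015.875 = 0.3987
  sandy: (647 − 677.25)² / 677.25 = 1.3511
  white: (123 − 112.875)² / 112.875 = 0.9082
χ² = 0.3987 + 1.3511 + 0.9082 = 2.658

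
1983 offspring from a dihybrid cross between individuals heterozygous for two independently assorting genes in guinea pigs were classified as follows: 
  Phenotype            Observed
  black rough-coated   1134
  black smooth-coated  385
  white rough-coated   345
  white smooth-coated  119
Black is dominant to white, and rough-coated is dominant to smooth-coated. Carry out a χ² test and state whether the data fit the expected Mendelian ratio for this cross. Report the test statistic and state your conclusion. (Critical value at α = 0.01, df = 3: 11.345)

A dihybrid F₂ with independent assortment and complete dominance at both loci gives a 9:3:3:1 phenotypic ratio.
Under the 9:3:3:1 hypothesis (Σ ratio = 16, N = 1983):
  black rough-coated: 1983 × 9/16 = 1115.4375
  black smooth-coated: 1983 × 3/16 = 371.8125
  white rough-coated: 1983 × 3/16 = 371.8125
  white smooth-coated: 1983 × 1/16 = 123.9375
χ² = Σ (O − E)² / E
  black rough-coated: (1134 − 1115.4375)² / 1115.4375 = 0.3089
  black smooth-coated: (385 − 371.8125)² / 371.8125 = 0.4677
  white rough-coated: (345 − 371.8125)² / 371.8125 = 1.9335
  white smooth-coated: (119 − 123.9375)² / 123.9375 = 0.1967
χ² = 0.3089 + 0.4677 + 1.9335 + 0.1967 = 2.9068 ≈ 2.907
Degrees of freedom = 4 − 1 = 3; critical value at α = 0.01 is 11.345.
Since 2.907 < 11.345, we fail to reject the null hypothesis — the data are consistent with the 9:3:3:1 ratio.

2.907; consistent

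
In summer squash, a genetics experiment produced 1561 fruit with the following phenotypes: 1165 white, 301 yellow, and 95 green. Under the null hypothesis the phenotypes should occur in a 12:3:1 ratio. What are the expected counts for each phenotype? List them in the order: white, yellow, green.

Total ratio parts = 16. Expected numbers out of 1561:
  white: 1561 × 12/16 = 1170.75
  yellow: 1561 × 3/16 = 292.6875
  green: 1561 × 1/16 = 97.5625

1170.75, 292.6875, 97.5625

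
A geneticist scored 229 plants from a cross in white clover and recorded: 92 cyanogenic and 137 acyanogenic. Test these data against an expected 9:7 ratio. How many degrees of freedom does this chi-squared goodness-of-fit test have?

1

A goodness-of-fit test with 2 phenotype classes has df = 2 − 1 = 1.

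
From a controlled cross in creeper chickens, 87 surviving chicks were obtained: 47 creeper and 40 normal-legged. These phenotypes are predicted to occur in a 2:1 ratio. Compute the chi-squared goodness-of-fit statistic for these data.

Under the 2:1 hypothesis (Σ ratio = 3, N = 87):
  creeper: 87 × 2/3 = 58
  normal-legged: 87 × 1/3 = 29
χ² = Σ (O − E)² / E
  creeper: (47 − 58)² / 58 = 2.0862
  normal-legged: (40 − 29)² / 29 = 4.1724
χ² = 2.0862 + 4.1724 = 6.2586 ≈ 6.259

6.259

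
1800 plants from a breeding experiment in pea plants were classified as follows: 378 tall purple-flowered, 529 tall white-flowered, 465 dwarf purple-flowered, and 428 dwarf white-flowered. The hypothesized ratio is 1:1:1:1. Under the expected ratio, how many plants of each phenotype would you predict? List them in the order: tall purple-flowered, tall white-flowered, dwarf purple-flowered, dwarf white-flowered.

450, 450, 450, 450

Under the 1:1:1:1 hypothesis (Σ ratio = 4, N = 1800):
  tall purple-flowered: 1800 × 1/4 = 450
  tall white-flowered: 1800 × 1/4 = 450
  dwarf purple-flowered: 1800 × 1/4 = 450
  dwarf white-flowered: 1800 × 1/4 = 450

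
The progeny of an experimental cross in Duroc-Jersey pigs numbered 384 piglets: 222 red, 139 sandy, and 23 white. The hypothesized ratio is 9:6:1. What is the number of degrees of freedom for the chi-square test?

A goodness-of-fit test with 3 phenotype classes has df = 3 − 1 = 2.

2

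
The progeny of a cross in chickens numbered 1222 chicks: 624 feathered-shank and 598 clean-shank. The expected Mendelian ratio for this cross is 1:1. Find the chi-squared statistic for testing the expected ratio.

0.553

The 1:1 ratio has 2 parts, so with N = 1222 the expected counts are:
  feathered-shank: 1222 × 1/2 = 611
  clean-shank: 1222 × 1/2 = 611
χ² = Σ (O − E)² / E
  feathered-shank: (624 − 611)² / 611 = 0.2766
  clean-shank: (598 − 611)² / 611 = 0.2766
χ² = 0.2766 + 0.2766 = 0.5532 ≈ 0.553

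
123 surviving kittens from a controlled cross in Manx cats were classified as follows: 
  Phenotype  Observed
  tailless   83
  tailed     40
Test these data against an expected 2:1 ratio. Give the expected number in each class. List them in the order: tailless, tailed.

The 2:1 ratio has 3 parts, so with N = 123 the expected counts are:
  tailless: 123 × 2/3 = 82
  tailed: 123 × 1/3 = 41

82, 41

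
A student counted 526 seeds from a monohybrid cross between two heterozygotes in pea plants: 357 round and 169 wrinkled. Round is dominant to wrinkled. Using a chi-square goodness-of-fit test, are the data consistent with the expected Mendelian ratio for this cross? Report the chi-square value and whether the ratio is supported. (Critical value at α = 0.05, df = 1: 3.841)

14.259; not consistent

For a monohybrid cross between heterozygotes with complete dominance, the expected phenotypic ratio is 3:1.
Total ratio parts = 4. Expected numbers out of 526:
  round: 526 × 3/4 = 394.5
  wrinkled: 526 × 1/4 = 131.5
χ² = Σ (O − E)² / E
  round: (357 − 394.5)² / 394.5 = 3.5646
  wrinkled: (169 − 131.5)² / 131.5 = 10.6939
χ² = 3.5646 + 10.6939 = 14.2585 ≈ 14.259
Degrees of freedom = 2 − 1 = 1; critical value at α = 0.05 is 3.841.
Since 14.259 > 3.841, we reject the null hypothesis — the data do not fit the 3:1 ratio.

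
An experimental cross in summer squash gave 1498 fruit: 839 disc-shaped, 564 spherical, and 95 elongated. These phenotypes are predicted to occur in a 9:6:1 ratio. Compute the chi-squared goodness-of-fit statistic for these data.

0.045

The 9:6:1 ratio has 16 parts, so with N = 1498 the expected counts are:
  disc-shaped: 1498 × 9/16 = 842.625
  spherical: 1498 × 6/16 = 561.75
  elongated: 1498 × 1/16 = 93.625
χ² = Σ (O − E)² / E
  disc-shaped: (839 − 842.625)² / 842.625 = 0.0156
  spherical: (564 − 561.75)² / 561.75 = 0.0090
  elongated: (95 − 93.625)² / 93.625 = 0.0202
χ² = 0.0156 + 0.0090 + 0.0202 = 0.0448 ≈ 0.045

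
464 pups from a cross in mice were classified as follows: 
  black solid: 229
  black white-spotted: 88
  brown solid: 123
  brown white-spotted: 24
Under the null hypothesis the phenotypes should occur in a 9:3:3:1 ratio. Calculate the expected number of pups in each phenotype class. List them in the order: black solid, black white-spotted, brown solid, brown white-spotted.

Expected counts for N = 464 under a 9:3:3:1 ratio (total parts = 16):
  black solid: 464 × 9/16 = 261
  black white-spotted: 464 × 3/16 = 87
  brown solid: 464 × 3/16 = 87
  brown white-spotted: 464 × 1/16 = 29

261, 87, 87, 29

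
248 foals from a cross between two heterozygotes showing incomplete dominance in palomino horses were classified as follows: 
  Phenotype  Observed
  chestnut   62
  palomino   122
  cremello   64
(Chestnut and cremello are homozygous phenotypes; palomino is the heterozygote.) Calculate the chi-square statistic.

With incomplete dominance, a heterozygote × heterozygote cross gives a 1:2:1 phenotypic ratio.
The 1:2:1 ratio has 4 parts, so with N = 248 the expected counts are:
  chestnut: 248 × 1/4 = 62
  palomino: 248 × 2/4 = 124
  cremello: 248 × 1/4 = 62
χ² = Σ (O − E)² / E
  chestnut: (62 − 62)² / 62 = 0.0000
  palomino: (122 − 124)² / 124 = 0.0323
  cremello: (64 − 62)² / 62 = 0.0645
χ² = 0.0000 + 0.0323 + 0.0645 = 0.0968 ≈ 0.097

0.097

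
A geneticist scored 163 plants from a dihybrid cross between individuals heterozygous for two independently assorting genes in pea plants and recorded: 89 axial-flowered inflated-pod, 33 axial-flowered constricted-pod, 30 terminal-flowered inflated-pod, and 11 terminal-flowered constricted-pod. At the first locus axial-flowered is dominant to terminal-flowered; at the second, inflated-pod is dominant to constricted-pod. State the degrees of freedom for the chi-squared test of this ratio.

A dihybrid F₂ with independent assortment and complete dominance at both loci gives a 9:3:3:1 phenotypic ratio.
A goodness-of-fit test with 4 phenotype classes has df = 4 − 1 = 3.

3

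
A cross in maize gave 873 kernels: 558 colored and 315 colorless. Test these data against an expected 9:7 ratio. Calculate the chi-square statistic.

20.856

Total ratio parts = 16. Expected numbers out of 873:
  colored: 873 × 9/16 = 491.0625
  colorless: 873 × 7/16 = 381.9375
χ² = Σ (O − E)² / E
  colored: (558 − 491.0625)² / 491.0625 = 9.1244
  colorless: (315 − 381.9375)² / 381.9375 = 11.7313
χ² = 9.1244 + 11.7313 = 20.8557 ≈ 20.856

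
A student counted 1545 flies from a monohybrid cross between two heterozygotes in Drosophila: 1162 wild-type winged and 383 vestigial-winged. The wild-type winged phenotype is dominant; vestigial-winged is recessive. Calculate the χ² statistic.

0.036

For a monohybrid cross between heterozygotes with complete dominance, the expected phenotypic ratio is 3:1.
Under the 3:1 hypothesis (Σ ratio = 4, N = 1545):
  wild-type winged: 1545 × 3/4 = 1158.75
  vestigial-winged: 1545 × 1/4 = 386.25
χ² = Σ (O − E)² / E
  wild-type winged: (1162 − 1158.75)² / 1158.75 = 0.0091
  vestigial-winged: (383 − 386.25)² / 386.25 = 0.0273
χ² = 0.0091 + 0.0273 = 0.0364 ≈ 0.036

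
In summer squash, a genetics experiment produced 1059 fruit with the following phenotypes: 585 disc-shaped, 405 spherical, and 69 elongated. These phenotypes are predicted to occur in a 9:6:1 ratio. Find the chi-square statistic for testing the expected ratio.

Expected counts for N = 1059 under a 9:6:1 ratio (total parts = 16):
  disc-shaped: 1059 × 9/16 = 595.6875
  spherical: 1059 × 6/16 = 397.125
  elongated: 1059 × 1/16 = 66.1875
χ² = Σ (O − E)² / E
  disc-shaped: (585 − 595.6875)² / 595.6875 = 0.1917
  spherical: (405 − 397.125)² / 397.125 = 0.1562
  elongated: (69 − 66.1875)² / 66.1875 = 0.1195
χ² = 0.1917 + 0.1562 + 0.1195 = 0.4674 ≈ 0.467

0.467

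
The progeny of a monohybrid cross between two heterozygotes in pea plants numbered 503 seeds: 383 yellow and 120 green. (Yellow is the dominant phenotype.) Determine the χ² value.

For a monohybrid cross between heterozygotes with complete dominance, the expected phenotypic ratio is 3:1.
Expected counts for N = 503 under a 3:1 ratio (total parts = 4):
  yellow: 503 × 3/4 = 377.25
  green: 503 × 1/4 = 125.75
χ² = Σ (O − E)² / E
  yellow: (383 − 377.25)² / 377.25 = 0.0876
  green: (120 − 125.75)² / 125.75 = 0.2629
χ² = 0.0876 + 0.2629 = 0.3505 ≈ 0.351

0.351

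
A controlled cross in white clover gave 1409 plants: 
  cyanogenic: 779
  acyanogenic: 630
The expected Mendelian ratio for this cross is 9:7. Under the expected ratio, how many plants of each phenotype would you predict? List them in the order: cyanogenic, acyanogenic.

The 9:7 ratio has 16 parts, so with N = 1409 the expected counts are:
  cyanogenic: 1409 × 9/16 = 792.5625
  acyanogenic: 1409 × 7/16 = 616.4375

792.5625, 616.4375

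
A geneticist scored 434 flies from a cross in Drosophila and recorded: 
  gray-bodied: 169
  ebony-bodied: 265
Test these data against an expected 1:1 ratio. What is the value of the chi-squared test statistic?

Total ratio parts = 2. Expected numbers out of 434:
  gray-bodied: 434 × 1/2 = 217
  ebony-bodied: 434 × 1/2 = 217
χ² = Σ (O − E)² / E
  gray-bodied: (169 − 217)² / 217 = 10.6175
  ebony-bodied: (265 − 217)² / 217 = 10.6175
χ² = 10.6175 + 10.6175 = 21.235

21.235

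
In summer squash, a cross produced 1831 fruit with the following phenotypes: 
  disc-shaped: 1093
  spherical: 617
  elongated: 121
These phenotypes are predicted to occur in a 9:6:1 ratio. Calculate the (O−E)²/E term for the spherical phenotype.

The 9:6:1 ratio has 16 parts, so with N = 1831 the expected counts are:
  disc-shaped: 1831 × 9/16 = 1029.9375
  spherical: 1831 × 6/16 = 686.625
  elongated: 1831 × 1/16 = 114.4375
Contribution of spherical: (617 − 686.625)² / 686.625 = 7.0601

7.060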